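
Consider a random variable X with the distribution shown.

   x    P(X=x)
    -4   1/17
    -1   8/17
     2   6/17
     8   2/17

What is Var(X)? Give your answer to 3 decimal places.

E[X] = (1/17)·(-4) + (8/17)·(-1) + (6/17)·2 + (2/17)·8 = 16/17
E[X²] = (1/17)·16 + (8/17)·1 + (6/17)·4 + (2/17)·64 = 176/17
Var(X) = 176/17 − (16/17)² = 2736/289 ≈ 9.467

9.467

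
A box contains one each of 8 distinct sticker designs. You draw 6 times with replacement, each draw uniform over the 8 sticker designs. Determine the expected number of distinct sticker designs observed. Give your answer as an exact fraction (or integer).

144495/32768

Let Xⱼ=1 if type j appears at least once. P(Xⱼ=1) = 1 − ((8−1)/8)^6 = 144495/262144.
E[#distinct] = 8·144495/262144 = 144495/32768.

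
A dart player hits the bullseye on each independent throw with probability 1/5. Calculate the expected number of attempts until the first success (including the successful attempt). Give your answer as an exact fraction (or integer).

5

For a geometric distribution, E[trials] = 1/p = 1/(1/5) = 5.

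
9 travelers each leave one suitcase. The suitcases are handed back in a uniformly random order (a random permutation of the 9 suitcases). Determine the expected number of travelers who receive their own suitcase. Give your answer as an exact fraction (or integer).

Let Xᵢ = 1 if person i gets their own suitcase. For each i, P(Xᵢ=1) = 1/9.
By linearity of expectation, E[X₁+…+X_9] = 9·(1/9) = 1.

1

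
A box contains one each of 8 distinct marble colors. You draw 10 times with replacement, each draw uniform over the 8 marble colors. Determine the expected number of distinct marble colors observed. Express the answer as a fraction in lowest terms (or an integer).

791266575/134217728

Let Xⱼ=1 if type j appears at least once. P(Xⱼ=1) = 1 − ((8−1)/8)^10 = 791266575/1073741824.
E[#distinct] = 8·791266575/1073741824 = 791266575/134217728.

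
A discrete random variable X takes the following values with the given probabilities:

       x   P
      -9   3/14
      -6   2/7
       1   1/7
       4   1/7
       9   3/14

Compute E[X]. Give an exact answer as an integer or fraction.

-1

E[X] = (3/14)·(-9) + (2/7)·(-6) + (1/7)·1 + (1/7)·4 + (3/14)·9
     = -1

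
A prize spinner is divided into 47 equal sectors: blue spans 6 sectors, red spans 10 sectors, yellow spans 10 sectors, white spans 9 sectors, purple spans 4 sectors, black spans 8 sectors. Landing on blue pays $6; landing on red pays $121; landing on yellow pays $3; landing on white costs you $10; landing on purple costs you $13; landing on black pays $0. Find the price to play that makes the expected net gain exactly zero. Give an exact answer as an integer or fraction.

1134/47 dollars

E[payout] = (6/47)·6 + (10/47)·121 + (10/47)·3 + (9/47)·(-10) + (4/47)·(-13) + (8/47)·0 = 1134/47
Fair fee = E[payout] = 1134/47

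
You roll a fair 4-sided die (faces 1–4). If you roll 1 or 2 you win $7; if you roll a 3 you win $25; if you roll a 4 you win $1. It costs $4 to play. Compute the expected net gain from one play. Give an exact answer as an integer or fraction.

E[payout] = (1/4)·1 + (1/2)·7 + (1/4)·25 = 10
Expected profit = 10 − 4 = 6

$6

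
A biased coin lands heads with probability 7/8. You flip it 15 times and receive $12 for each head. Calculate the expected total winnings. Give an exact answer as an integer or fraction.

E[#heads] = 15·7/8 = 105/8 (linearity over flips).
E[winnings] = 12·105/8 = 315/2.

315/2 dollars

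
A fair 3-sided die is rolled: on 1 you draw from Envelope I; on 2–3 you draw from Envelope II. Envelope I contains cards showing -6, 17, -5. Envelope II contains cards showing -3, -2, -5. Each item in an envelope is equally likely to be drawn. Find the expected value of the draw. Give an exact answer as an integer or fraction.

E[X | Envelope I] = (-6 + 17 − 5)/3 = 2
E[X | Envelope II] = (-3 − 2 − 5)/3 = -10/3
E[X] = (1/3)·2 + (2/3)·(-10/3) = -14/9

-14/9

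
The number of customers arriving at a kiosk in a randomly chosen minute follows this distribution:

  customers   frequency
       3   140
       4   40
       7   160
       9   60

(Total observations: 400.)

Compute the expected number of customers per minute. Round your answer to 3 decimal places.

Total = 400, so P(customers=3) = 140/400, etc.
E[X] = (7/20)·3 + (1/10)·4 + (2/5)·7 + (3/20)·9
     = 28/5 ≈ 5.600

5.600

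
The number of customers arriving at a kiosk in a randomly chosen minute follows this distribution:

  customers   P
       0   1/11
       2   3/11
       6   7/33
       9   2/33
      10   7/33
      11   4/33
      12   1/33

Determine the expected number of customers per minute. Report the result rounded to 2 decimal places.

E[X] = (1/11)·0 + (3/11)·2 + (7/33)·6 + (2/33)·9 + (7/33)·10 + (4/33)·11 + (1/33)·12
     = 68/11 ≈ 6.18

6.18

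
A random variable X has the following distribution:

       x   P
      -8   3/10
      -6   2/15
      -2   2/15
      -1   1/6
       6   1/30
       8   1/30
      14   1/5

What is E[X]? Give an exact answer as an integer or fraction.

E[X] = (3/10)·(-8) + (2/15)·(-6) + (2/15)·(-2) + (1/6)·(-1) + (1/30)·6 + (1/30)·8 + (1/5)·14
     = -11/30

-11/30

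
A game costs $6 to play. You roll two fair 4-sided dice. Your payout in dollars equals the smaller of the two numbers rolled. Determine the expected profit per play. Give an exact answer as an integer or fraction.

-33/8 dollars

Distribution of the smaller of the two numbers rolled: 1 w.p. 7/16, 2 w.p. 5/16, 3 w.p. 3/16, 4 w.p. 1/16
E[payout] = (7/16)·1 + (5/16)·2 + (3/16)·3 + (1/16)·4 = 15/8
Expected profit = 15/8 − 6 = -33/8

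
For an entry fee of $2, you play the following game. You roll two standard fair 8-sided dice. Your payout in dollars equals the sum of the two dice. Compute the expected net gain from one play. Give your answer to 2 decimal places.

$7.00

Distribution of the sum of the two dice: 2 w.p. 1/64, 3 w.p. 1/32, 4 w.p. 3/64, 5 w.p. 1/16, 6 w.p. 5/64, 7 w.p. 3/32, …
E[payout] = (1/64)·2 + (1/32)·3 + (3/64)·4 + (1/16)·5 + (5/64)·6 + (3/32)·7 + (7/64)·8 + (1/8)·9 + (7/64)·10 + (3/32)·11 + (5/64)·12 + (1/16)·13 + (3/64)·14 + (1/32)·15 + (1/64)·16 = 9
Expected profit = 9 − 2 = 7 ≈ $7.00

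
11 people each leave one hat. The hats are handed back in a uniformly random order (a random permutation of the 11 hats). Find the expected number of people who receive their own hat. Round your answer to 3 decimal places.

Let Xᵢ = 1 if person i gets their own hat. For each i, P(Xᵢ=1) = 1/11.
By linearity of expectation, E[X₁+…+X_11] = 11·(1/11) = 1.
≈ 1.000

1.000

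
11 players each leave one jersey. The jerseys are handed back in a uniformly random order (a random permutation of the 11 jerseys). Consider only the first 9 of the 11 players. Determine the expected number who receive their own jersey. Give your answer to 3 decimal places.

Let Xᵢ = 1 if person i gets their own jersey. For each i, P(Xᵢ=1) = 1/11.
By linearity of expectation, E[X₁+…+X_9] = 9·(1/11) = 9/11.
≈ 0.818

0.818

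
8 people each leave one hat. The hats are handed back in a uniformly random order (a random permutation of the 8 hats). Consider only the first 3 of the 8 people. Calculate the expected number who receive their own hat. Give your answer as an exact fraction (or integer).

3/8

Let Xᵢ = 1 if person i gets their own hat. For each i, P(Xᵢ=1) = 1/8.
By linearity of expectation, E[X₁+…+X_3] = 3·(1/8) = 3/8.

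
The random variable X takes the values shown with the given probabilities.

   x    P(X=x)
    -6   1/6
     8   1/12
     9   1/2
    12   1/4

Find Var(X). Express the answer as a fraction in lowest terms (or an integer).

1313/36

E[X] = (1/6)·(-6) + (1/12)·8 + (1/2)·9 + (1/4)·12 = 43/6
E[X²] = (1/6)·36 + (1/12)·64 + (1/2)·81 + (1/4)·144 = 527/6
Var(X) = 527/6 − (43/6)² = 1313/36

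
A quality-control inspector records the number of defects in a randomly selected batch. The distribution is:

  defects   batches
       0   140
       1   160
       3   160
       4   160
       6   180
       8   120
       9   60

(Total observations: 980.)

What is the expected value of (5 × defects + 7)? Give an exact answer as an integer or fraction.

Total = 980, so P(defects=0) = 140/980, etc.
E[5x+7] = (1/7)·7 + (8/49)·12 + (8/49)·22 + (8/49)·27 + (9/49)·37 + (6/49)·47 + (3/49)·52
     = 1308/49

1308/49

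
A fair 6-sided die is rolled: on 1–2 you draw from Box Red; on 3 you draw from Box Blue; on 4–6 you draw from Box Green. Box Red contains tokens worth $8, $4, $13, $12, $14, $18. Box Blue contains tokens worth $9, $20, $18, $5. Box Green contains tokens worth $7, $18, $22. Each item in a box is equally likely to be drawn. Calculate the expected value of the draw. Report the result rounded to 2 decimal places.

E[X | Box Red] = (8 + 4 + 13 + 12 + 14 + 18)/6 = 23/2
E[X | Box Blue] = (9 + 20 + 18 + 5)/4 = 13
E[X | Box Green] = (7 + 18 + 22)/3 = 47/3
E[X] = (1/3)·23/2 + (1/6)·13 + (1/2)·47/3 = 83/6 ≈ 13.83

$13.83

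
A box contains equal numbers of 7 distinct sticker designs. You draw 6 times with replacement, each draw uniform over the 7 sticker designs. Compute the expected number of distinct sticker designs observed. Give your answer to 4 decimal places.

Let Xⱼ=1 if type j appears at least once. P(Xⱼ=1) = 1 − ((7−1)/7)^6 = 70993/117649.
E[#distinct] = 7·70993/117649 = 70993/16807.
≈ 4.2240

4.2240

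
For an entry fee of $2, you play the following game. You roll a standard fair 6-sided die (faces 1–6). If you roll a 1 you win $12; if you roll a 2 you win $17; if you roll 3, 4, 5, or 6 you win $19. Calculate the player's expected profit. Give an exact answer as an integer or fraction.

E[payout] = (1/6)·12 + (1/6)·17 + (2/3)·19 = 35/2
Expected profit = 35/2 − 2 = 31/2

31/2 dollars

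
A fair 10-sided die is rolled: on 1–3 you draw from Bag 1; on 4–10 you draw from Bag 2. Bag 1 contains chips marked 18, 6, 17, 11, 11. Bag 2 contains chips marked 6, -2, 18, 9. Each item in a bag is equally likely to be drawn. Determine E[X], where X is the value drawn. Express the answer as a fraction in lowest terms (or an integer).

E[X | Bag 1] = (18 + 6 + 17 + 11 + 11)/5 = 63/5
E[X | Bag 2] = (6 − 2 + 18 + 9)/4 = 31/4
E[X] = (3/10)·63/5 + (7/10)·31/4 = 1841/200

1841/200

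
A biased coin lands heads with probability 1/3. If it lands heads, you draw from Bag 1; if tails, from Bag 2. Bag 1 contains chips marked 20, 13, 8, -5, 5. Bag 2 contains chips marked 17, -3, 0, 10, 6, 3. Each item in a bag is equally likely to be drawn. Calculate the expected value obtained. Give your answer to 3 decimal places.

6.400

E[X | Bag 1] = (20 + 13 + 8 − 5 + 5)/5 = 41/5
E[X | Bag 2] = (17 − 3 + 0 + 10 + 6 + 3)/6 = 11/2
E[X] = (1/3)·41/5 + (2/3)·11/2 = 32/5 ≈ 6.400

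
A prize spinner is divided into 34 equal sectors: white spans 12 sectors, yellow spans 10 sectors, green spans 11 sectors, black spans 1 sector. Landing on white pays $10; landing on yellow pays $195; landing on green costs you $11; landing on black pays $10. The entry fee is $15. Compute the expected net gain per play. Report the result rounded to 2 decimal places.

E[payout] = (12/34)·10 + (10/34)·195 + (11/34)·(-11) + (1/34)·10 = 1959/34
Expected profit = 1959/34 − 15 = 1449/34 ≈ $42.62

$42.62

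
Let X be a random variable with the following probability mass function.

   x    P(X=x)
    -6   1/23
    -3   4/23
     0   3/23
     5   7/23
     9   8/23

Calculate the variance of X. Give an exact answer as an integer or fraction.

E[X] = (1/23)·(-6) + (4/23)·(-3) + (3/23)·0 + (7/23)·5 + (8/23)·9 = 89/23
E[X²] = (1/23)·36 + (4/23)·9 + (3/23)·0 + (7/23)·25 + (8/23)·81 = 895/23
Var(X) = 895/23 − (89/23)² = 12664/529

12664/529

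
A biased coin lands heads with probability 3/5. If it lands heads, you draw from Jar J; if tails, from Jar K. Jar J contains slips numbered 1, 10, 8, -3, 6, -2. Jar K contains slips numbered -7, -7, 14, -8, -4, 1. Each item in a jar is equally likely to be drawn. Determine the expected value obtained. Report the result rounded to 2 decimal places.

1.27

E[X | Jar J] = (1 + 10 + 8 − 3 + 6 − 2)/6 = 10/3
E[X | Jar K] = (-7 − 7 + 14 − 8 − 4 + 1)/6 = -11/6
E[X] = (3/5)·10/3 + (2/5)·(-11/6) = 19/15 ≈ 1.27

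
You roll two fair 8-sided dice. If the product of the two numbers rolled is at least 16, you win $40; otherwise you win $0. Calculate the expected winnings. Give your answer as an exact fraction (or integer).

165/8 dollars

E[payout] = (31/64)·0 + (33/64)·40 = 165/8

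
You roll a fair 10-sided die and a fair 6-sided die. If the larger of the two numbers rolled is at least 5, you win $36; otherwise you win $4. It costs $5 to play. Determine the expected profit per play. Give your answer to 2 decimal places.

$22.47

E[payout] = (4/15)·4 + (11/15)·36 = 412/15
Expected profit = 412/15 − 5 = 337/15 ≈ $22.47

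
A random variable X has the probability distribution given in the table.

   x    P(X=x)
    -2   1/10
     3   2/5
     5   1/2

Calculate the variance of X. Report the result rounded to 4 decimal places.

4.2500

E[X] = (1/10)·(-2) + (2/5)·3 + (1/2)·5 = 7/2
E[X²] = (1/10)·4 + (2/5)·9 + (1/2)·25 = 33/2
Var(X) = 33/2 − (7/2)² = 17/4 ≈ 4.2500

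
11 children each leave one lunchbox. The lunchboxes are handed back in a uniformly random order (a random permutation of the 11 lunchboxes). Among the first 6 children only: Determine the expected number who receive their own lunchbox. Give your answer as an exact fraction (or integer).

6/11

Let Xᵢ = 1 if person i gets their own lunchbox. For each i, P(Xᵢ=1) = 1/11.
By linearity of expectation, E[X₁+…+X_6] = 6·(1/11) = 6/11.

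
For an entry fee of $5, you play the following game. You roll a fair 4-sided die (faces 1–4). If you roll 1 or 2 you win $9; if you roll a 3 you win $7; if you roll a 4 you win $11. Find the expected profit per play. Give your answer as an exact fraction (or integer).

$4

E[payout] = (1/4)·7 + (1/2)·9 + (1/4)·11 = 9
Expected profit = 9 − 5 = 4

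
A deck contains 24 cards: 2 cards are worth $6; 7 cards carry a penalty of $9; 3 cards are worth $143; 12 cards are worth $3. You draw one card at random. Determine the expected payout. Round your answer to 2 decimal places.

E[payout] = (2/24)·6 + (7/24)·(-9) + (3/24)·143 + (12/24)·3 = 69/4
≈ $17.25

$17.25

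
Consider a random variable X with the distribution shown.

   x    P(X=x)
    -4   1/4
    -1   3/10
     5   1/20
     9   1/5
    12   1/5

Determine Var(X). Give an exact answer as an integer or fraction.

E[X] = (1/4)·(-4) + (3/10)·(-1) + (1/20)·5 + (1/5)·9 + (1/5)·12 = 63/20
E[X²] = (1/4)·16 + (3/10)·1 + (1/20)·25 + (1/5)·81 + (1/5)·144 = 1011/20
Var(X) = 1011/20 − (63/20)² = 16251/400

16251/400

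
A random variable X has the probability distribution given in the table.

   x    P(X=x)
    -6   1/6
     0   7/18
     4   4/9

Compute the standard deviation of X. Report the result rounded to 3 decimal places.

3.536

E[X] = 7/9, E[X²] = 118/9
Var(X) = E[X²] − (E[X])² = 118/9 − 49/81 = 1013/81
SD(X) = √(1013/81) ≈ 3.536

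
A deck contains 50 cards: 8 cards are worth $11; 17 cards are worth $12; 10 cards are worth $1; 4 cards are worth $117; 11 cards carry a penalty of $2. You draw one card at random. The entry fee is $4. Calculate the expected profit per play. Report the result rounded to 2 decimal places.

$10.96

E[payout] = (8/50)·11 + (17/50)·12 + (10/50)·1 + (4/50)·117 + (11/50)·(-2) = 374/25
Expected profit = 374/25 − 4 = 274/25 ≈ $10.96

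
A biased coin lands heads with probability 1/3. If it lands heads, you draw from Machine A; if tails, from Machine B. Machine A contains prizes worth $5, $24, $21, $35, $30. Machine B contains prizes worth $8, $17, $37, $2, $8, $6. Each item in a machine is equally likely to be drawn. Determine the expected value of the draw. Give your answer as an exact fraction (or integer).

E[X | Machine A] = (5 + 24 + 21 + 35 + 30)/5 = 23
E[X | Machine B] = (8 + 17 + 37 + 2 + 8 + 6)/6 = 13
E[X] = (1/3)·23 + (2/3)·13 = 49/3

49/3 dollars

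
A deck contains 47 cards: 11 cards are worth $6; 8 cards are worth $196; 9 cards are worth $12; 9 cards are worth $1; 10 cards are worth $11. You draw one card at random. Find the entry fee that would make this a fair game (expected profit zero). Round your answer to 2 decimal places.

E[payout] = (11/47)·6 + (8/47)·196 + (9/47)·12 + (9/47)·1 + (10/47)·11 = 1861/47
Fair fee = E[payout] = 1861/47 ≈ $39.60

$39.60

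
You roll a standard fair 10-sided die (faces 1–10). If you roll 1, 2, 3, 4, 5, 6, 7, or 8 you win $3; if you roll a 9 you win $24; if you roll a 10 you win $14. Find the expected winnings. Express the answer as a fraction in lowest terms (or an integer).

E[payout] = (4/5)·3 + (1/10)·14 + (1/10)·24 = 31/5

31/5 dollars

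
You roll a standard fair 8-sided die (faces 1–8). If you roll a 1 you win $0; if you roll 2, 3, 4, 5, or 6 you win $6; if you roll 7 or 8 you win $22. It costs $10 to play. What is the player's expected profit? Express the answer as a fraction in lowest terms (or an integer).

-3/4 dollars

E[payout] = (1/8)·0 + (5/8)·6 + (1/4)·22 = 37/4
Expected profit = 37/4 − 10 = -3/4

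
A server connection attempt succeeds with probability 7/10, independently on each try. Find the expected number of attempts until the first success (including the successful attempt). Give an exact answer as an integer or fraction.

10/7

For a geometric distribution, E[trials] = 1/p = 1/(7/10) = 10/7.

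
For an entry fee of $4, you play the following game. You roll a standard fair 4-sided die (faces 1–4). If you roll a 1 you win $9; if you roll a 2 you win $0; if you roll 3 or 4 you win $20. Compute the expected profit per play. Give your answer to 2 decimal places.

E[payout] = (1/4)·0 + (1/4)·9 + (1/2)·20 = 49/4
Expected profit = 49/4 − 4 = 33/4 ≈ $8.25

$8.25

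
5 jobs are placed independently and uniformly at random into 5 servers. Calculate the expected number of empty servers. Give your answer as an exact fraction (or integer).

Let Xⱼ=1 if server j is empty. P(Xⱼ=1) = ((5-1)/5)^5 = 1024/3125.
By linearity, E[#empty] = 5·1024/3125 = 1024/625.

1024/625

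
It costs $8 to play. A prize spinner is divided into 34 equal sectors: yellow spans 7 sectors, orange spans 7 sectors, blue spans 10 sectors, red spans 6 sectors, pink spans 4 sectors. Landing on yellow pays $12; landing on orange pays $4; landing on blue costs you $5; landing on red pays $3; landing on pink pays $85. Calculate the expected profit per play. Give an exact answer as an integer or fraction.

74/17 dollars

E[payout] = (7/34)·12 + (7/34)·4 + (10/34)·(-5) + (6/34)·3 + (4/34)·85 = 210/17
Expected profit = 210/17 − 8 = 74/17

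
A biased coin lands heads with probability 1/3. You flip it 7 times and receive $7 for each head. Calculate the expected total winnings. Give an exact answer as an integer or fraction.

49/3 dollars

E[#heads] = 7·1/3 = 7/3 (linearity over flips).
E[winnings] = 7·7/3 = 49/3.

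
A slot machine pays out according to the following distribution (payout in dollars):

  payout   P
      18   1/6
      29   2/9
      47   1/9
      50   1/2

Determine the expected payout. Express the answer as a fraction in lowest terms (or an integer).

E[X] = (1/6)·18 + (2/9)·29 + (1/9)·47 + (1/2)·50
     = 119/3

119/3 dollars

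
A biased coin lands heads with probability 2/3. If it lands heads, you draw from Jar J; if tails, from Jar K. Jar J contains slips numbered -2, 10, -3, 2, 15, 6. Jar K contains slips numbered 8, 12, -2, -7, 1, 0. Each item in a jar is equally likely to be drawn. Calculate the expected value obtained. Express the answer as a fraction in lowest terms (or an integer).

E[X | Jar J] = (-2 + 10 − 3 + 2 + 15 + 6)/6 = 14/3
E[X | Jar K] = (8 + 12 − 2 − 7 + 1 + 0)/6 = 2
E[X] = (2/3)·14/3 + (1/3)·2 = 34/9

34/9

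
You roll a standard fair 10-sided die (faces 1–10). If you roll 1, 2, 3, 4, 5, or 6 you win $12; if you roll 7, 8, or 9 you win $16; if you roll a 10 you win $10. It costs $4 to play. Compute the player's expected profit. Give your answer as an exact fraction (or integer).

E[payout] = (1/10)·10 + (3/5)·12 + (3/10)·16 = 13
Expected profit = 13 − 4 = 9

$9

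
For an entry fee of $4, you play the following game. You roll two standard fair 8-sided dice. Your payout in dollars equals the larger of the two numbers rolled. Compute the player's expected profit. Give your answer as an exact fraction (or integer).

29/16 dollars

Distribution of the larger of the two numbers rolled: 1 w.p. 1/64, 2 w.p. 3/64, 3 w.p. 5/64, 4 w.p. 7/64, 5 w.p. 9/64, 6 w.p. 11/64, …
E[payout] = (1/64)·1 + (3/64)·2 + (5/64)·3 + (7/64)·4 + (9/64)·5 + (11/64)·6 + (13/64)·7 + (15/64)·8 = 93/16
Expected profit = 93/16 − 4 = 29/16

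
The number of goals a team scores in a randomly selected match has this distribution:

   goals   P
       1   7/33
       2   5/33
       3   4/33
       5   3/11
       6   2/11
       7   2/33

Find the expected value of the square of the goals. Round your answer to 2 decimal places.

18.24

E[X²] = (7/33)·1 + (5/33)·4 + (4/33)·9 + (3/11)·25 + (2/11)·36 + (2/33)·49
     = 602/33 ≈ 18.24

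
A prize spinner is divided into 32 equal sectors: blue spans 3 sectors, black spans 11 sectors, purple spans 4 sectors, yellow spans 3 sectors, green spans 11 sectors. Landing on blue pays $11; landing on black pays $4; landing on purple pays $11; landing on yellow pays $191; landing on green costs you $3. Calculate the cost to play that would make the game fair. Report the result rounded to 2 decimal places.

$20.66

E[payout] = (3/32)·11 + (11/32)·4 + (4/32)·11 + (3/32)·191 + (11/32)·(-3) = 661/32
Fair fee = E[payout] = 661/32 ≈ $20.66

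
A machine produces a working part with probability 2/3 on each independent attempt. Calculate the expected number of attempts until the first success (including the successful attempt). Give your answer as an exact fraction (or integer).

For a geometric distribution, E[trials] = 1/p = 1/(2/3) = 3/2.

3/2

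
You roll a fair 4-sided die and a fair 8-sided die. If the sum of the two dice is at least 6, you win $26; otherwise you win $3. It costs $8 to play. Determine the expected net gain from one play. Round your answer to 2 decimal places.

$10.81

E[payout] = (5/16)·3 + (11/16)·26 = 301/16
Expected profit = 301/16 − 8 = 173/16 ≈ $10.81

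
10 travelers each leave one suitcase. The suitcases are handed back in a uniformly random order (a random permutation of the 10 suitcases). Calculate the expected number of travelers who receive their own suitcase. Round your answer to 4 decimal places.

1.0000

Let Xᵢ = 1 if person i gets their own suitcase. For each i, P(Xᵢ=1) = 1/10.
By linearity of expectation, E[X₁+…+X_10] = 10·(1/10) = 1.
≈ 1.0000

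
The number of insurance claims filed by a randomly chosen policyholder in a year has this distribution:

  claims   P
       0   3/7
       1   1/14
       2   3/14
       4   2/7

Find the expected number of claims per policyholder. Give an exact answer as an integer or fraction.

E[X] = (3/7)·0 + (1/14)·1 + (3/14)·2 + (2/7)·4
     = 23/14

23/14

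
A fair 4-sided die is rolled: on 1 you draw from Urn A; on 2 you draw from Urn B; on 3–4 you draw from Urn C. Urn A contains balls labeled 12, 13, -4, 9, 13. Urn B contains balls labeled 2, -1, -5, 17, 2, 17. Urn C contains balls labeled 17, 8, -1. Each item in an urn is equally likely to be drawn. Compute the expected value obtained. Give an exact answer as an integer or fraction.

E[X | Urn A] = (12 + 13 − 4 + 9 + 13)/5 = 43/5
E[X | Urn B] = (2 − 1 − 5 + 17 + 2 + 17)/6 = 16/3
E[X | Urn C] = (17 + 8 − 1)/3 = 8
E[X] = (1/4)·43/5 + (1/4)·16/3 + (1/2)·8 = 449/60

449/60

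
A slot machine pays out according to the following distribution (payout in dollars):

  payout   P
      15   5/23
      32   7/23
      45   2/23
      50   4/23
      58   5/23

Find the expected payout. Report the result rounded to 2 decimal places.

$38.22

E[X] = (5/23)·15 + (7/23)·32 + (2/23)·45 + (4/23)·50 + (5/23)·58
     = 879/23 ≈ 38.22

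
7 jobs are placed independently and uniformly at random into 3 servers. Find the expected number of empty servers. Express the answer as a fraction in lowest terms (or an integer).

128/729

Let Xⱼ=1 if server j is empty. P(Xⱼ=1) = ((3-1)/3)^7 = 128/2187.
By linearity, E[#empty] = 3·128/2187 = 128/729.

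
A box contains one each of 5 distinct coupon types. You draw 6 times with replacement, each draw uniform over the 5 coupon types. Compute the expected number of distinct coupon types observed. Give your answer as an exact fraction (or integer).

Let Xⱼ=1 if type j appears at least once. P(Xⱼ=1) = 1 − ((5−1)/5)^6 = 11529/15625.
E[#distinct] = 5·11529/15625 = 11529/3125.

11529/3125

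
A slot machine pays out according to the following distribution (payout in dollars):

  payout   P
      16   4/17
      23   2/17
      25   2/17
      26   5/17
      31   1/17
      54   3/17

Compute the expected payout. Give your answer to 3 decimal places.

E[X] = (4/17)·16 + (2/17)·23 + (2/17)·25 + (5/17)·26 + (1/17)·31 + (3/17)·54
     = 483/17 ≈ 28.412

$28.412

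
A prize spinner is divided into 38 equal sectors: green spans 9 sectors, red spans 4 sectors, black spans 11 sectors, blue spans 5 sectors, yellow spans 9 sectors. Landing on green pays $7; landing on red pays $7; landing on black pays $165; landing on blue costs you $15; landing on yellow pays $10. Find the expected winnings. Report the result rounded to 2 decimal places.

E[payout] = (9/38)·7 + (4/38)·7 + (11/38)·165 + (5/38)·(-15) + (9/38)·10 = 1921/38
≈ $50.55

$50.55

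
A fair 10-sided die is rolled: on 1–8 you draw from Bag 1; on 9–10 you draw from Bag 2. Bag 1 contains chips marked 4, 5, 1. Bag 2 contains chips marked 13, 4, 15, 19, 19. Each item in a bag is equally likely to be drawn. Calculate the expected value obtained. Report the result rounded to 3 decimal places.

5.467

E[X | Bag 1] = (4 + 5 + 1)/3 = 10/3
E[X | Bag 2] = (13 + 4 + 15 + 19 + 19)/5 = 14
E[X] = (4/5)·10/3 + (1/5)·14 = 82/15 ≈ 5.467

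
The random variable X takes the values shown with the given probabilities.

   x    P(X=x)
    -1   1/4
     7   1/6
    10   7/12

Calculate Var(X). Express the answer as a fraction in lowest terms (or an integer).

E[X] = (1/4)·(-1) + (1/6)·7 + (7/12)·10 = 27/4
E[X²] = (1/4)·1 + (1/6)·49 + (7/12)·100 = 267/4
Var(X) = 267/4 − (27/4)² = 339/16

339/16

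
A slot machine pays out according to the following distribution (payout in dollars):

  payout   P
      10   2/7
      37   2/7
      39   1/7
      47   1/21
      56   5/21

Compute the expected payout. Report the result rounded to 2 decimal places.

E[X] = (2/7)·10 + (2/7)·37 + (1/7)·39 + (1/21)·47 + (5/21)·56
     = 242/7 ≈ 34.57

$34.57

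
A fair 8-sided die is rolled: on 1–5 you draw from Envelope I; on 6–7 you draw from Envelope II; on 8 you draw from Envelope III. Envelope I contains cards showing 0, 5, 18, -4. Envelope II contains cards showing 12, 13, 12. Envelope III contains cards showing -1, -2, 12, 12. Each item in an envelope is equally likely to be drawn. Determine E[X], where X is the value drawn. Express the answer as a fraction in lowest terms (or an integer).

E[X | Envelope I] = (0 + 5 + 18 − 4)/4 = 19/4
E[X | Envelope II] = (12 + 13 + 12)/3 = 37/3
E[X | Envelope III] = (-1 − 2 + 12 + 12)/4 = 21/4
E[X] = (5/8)·19/4 + (1/4)·37/3 + (1/8)·21/4 = 161/24

161/24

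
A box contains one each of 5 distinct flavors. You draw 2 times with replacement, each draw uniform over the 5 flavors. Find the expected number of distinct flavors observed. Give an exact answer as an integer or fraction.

Let Xⱼ=1 if type j appears at least once. P(Xⱼ=1) = 1 − ((5−1)/5)^2 = 9/25.
E[#distinct] = 5·9/25 = 9/5.

9/5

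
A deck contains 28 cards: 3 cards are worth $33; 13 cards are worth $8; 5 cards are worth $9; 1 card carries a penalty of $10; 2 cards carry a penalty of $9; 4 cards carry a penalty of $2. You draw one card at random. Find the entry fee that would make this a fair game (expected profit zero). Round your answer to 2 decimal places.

$7.57

E[payout] = (3/28)·33 + (13/28)·8 + (5/28)·9 + (1/28)·(-10) + (2/28)·(-9) + (4/28)·(-2) = 53/7
Fair fee = E[payout] = 53/7 ≈ $7.57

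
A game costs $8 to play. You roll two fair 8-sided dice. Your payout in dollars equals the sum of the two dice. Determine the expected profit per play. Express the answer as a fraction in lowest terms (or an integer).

Distribution of the sum of the two dice: 2 w.p. 1/64, 3 w.p. 1/32, 4 w.p. 3/64, 5 w.p. 1/16, 6 w.p. 5/64, 7 w.p. 3/32, …
E[payout] = (1/64)·2 + (1/32)·3 + (3/64)·4 + (1/16)·5 + (5/64)·6 + (3/32)·7 + (7/64)·8 + (1/8)·9 + (7/64)·10 + (3/32)·11 + (5/64)·12 + (1/16)·13 + (3/64)·14 + (1/32)·15 + (1/64)·16 = 9
Expected profit = 9 − 8 = 1

$1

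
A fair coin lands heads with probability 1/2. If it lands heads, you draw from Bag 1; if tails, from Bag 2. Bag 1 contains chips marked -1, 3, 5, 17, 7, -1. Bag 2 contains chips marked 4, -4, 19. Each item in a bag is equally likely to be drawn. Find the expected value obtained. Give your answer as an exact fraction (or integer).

17/3

E[X | Bag 1] = (-1 + 3 + 5 + 17 + 7 − 1)/6 = 5
E[X | Bag 2] = (4 − 4 + 19)/3 = 19/3
E[X] = (1/2)·5 + (1/2)·19/3 = 17/3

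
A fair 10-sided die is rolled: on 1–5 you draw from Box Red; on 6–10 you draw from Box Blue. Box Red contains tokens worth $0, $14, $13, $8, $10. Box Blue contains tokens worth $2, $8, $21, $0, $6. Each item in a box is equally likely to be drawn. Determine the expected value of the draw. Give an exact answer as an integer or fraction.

E[X | Box Red] = (0 + 14 + 13 + 8 + 10)/5 = 9
E[X | Box Blue] = (2 + 8 + 21 + 0 + 6)/5 = 37/5
E[X] = (1/2)·9 + (1/2)·37/5 = 41/5

41/5 dollars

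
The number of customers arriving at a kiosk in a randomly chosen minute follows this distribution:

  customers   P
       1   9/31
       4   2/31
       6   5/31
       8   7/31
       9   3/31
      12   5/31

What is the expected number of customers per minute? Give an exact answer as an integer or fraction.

E[X] = (9/31)·1 + (2/31)·4 + (5/31)·6 + (7/31)·8 + (3/31)·9 + (5/31)·12
     = 190/31

190/31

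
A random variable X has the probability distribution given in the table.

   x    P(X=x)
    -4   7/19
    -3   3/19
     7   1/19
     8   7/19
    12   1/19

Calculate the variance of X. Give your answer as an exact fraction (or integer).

704/19

E[X] = (7/19)·(-4) + (3/19)·(-3) + (1/19)·7 + (7/19)·8 + (1/19)·12 = 2
E[X²] = (7/19)·16 + (3/19)·9 + (1/19)·49 + (7/19)·64 + (1/19)·144 = 780/19
Var(X) = 780/19 − (2)² = 704/19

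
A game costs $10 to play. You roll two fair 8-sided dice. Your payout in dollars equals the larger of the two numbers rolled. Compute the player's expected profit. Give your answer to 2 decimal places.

Distribution of the larger of the two numbers rolled: 1 w.p. 1/64, 2 w.p. 3/64, 3 w.p. 5/64, 4 w.p. 7/64, 5 w.p. 9/64, 6 w.p. 11/64, …
E[payout] = (1/64)·1 + (3/64)·2 + (5/64)·3 + (7/64)·4 + (9/64)·5 + (11/64)·6 + (13/64)·7 + (15/64)·8 = 93/16
Expected profit = 93/16 − 10 = -67/16 ≈ -$4.19

-$4.19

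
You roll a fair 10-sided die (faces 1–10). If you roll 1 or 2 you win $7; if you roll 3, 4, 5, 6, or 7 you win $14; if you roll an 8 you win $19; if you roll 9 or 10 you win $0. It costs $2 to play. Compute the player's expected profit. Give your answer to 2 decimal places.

E[payout] = (1/5)·0 + (1/5)·7 + (1/2)·14 + (1/10)·19 = 103/10
Expected profit = 103/10 − 2 = 83/10 ≈ $8.30

$8.30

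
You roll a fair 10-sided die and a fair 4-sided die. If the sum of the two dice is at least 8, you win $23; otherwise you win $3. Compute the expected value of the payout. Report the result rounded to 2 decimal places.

E[payout] = (9/20)·3 + (11/20)·23 = 14
≈ $14.00

$14.00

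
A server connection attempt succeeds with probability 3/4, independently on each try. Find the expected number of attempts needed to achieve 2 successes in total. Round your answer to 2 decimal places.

2.67

By linearity (sum of 2 independent geometric waits), E[trials] = 2/p = 2/(3/4) = 8/3.
≈ 2.67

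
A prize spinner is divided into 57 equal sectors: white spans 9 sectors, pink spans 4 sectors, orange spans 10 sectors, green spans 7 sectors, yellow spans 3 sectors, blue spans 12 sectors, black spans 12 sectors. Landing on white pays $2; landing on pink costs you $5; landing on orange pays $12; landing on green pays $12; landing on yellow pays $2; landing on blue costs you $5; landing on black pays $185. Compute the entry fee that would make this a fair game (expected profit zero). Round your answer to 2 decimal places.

$41.54

E[payout] = (9/57)·2 + (4/57)·(-5) + (10/57)·12 + (7/57)·12 + (3/57)·2 + (12/57)·(-5) + (12/57)·185 = 2368/57
Fair fee = E[payout] = 2368/57 ≈ $41.54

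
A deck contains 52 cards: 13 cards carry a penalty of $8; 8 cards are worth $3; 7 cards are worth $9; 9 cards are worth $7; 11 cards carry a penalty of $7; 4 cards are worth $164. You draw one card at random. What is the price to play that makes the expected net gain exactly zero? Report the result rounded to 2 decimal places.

E[payout] = (13/52)·(-8) + (8/52)·3 + (7/52)·9 + (9/52)·7 + (11/52)·(-7) + (4/52)·164 = 625/52
Fair fee = E[payout] = 625/52 ≈ $12.02

$12.02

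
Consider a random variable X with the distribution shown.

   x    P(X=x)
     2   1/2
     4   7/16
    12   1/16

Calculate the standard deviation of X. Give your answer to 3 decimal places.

2.398

E[X] = 7/2, E[X²] = 18
Var(X) = E[X²] − (E[X])² = 18 − 49/4 = 23/4
SD(X) = √(23/4) ≈ 2.398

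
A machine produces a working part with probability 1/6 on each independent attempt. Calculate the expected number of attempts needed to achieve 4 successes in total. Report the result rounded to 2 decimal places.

24.00

By linearity (sum of 4 independent geometric waits), E[trials] = 4/p = 4/(1/6) = 24.
≈ 24.00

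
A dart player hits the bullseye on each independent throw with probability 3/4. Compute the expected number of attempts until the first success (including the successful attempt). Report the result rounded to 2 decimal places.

1.33

For a geometric distribution, E[trials] = 1/p = 1/(3/4) = 4/3.
≈ 1.33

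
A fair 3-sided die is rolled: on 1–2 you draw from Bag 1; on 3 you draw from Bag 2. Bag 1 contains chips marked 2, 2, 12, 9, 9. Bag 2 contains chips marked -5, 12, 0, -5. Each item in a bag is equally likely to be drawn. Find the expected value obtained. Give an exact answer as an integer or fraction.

47/10

E[X | Bag 1] = (2 + 2 + 12 + 9 + 9)/5 = 34/5
E[X | Bag 2] = (-5 + 12 + 0 − 5)/4 = 1/2
E[X] = (2/3)·34/5 + (1/3)·1/2 = 47/10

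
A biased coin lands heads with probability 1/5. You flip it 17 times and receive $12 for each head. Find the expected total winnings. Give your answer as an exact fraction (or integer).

204/5 dollars

E[#heads] = 17·1/5 = 17/5 (linearity over flips).
E[winnings] = 12·17/5 = 204/5.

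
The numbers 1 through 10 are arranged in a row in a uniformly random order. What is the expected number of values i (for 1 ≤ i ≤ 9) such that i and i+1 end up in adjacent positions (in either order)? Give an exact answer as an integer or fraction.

For each i ∈ {1,…,9}, let Xᵢ = 1 if i and i+1 are adjacent. P(Xᵢ=1) = 2·(10−1)!/10! = 2/10.
By linearity, E[ΣXᵢ] = (9)·(2/10) = 9/5.

9/5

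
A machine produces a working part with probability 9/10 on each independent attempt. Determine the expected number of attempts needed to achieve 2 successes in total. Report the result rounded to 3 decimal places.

2.222

By linearity (sum of 2 independent geometric waits), E[trials] = 2/p = 2/(9/10) = 20/9.
≈ 2.222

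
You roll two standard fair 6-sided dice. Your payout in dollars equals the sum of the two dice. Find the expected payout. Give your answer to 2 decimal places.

Distribution of the sum of the two dice: 2 w.p. 1/36, 3 w.p. 1/18, 4 w.p. 1/12, 5 w.p. 1/9, 6 w.p. 5/36, 7 w.p. 1/6, …
E[payout] = (1/36)·2 + (1/18)·3 + (1/12)·4 + (1/9)·5 + (5/36)·6 + (1/6)·7 + (5/36)·8 + (1/9)·9 + (1/12)·10 + (1/18)·11 + (1/36)·12 = 7
≈ $7.00

$7.00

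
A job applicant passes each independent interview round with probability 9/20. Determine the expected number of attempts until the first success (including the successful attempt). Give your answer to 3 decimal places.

2.222

For a geometric distribution, E[trials] = 1/p = 1/(9/20) = 20/9.
≈ 2.222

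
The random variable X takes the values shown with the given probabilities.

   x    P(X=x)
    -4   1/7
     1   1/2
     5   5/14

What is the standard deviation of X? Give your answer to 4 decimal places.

E[X] = 12/7, E[X²] = 82/7
Var(X) = E[X²] − (E[X])² = 82/7 − 144/49 = 430/49
SD(X) = √(430/49) ≈ 2.9623

2.9623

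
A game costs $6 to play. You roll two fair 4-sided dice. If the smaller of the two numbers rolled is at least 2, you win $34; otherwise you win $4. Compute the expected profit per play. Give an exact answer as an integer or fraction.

119/8 dollars

E[payout] = (7/16)·4 + (9/16)·34 = 167/8
Expected profit = 167/8 − 6 = 119/8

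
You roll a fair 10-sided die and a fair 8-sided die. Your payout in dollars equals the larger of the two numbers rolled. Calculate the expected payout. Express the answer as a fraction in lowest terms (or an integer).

131/20 dollars

Distribution of the larger of the two numbers rolled: 1 w.p. 1/80, 2 w.p. 3/80, 3 w.p. 1/16, 4 w.p. 7/80, 5 w.p. 9/80, 6 w.p. 11/80, …
E[payout] = (1/80)·1 + (3/80)·2 + (1/16)·3 + (7/80)·4 + (9/80)·5 + (11/80)·6 + (13/80)·7 + (3/16)·8 + (1/10)·9 + (1/10)·10 = 131/20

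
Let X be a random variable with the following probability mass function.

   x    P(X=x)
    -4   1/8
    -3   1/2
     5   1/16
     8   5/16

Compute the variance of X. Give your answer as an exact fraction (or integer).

7015/256

E[X] = (1/8)·(-4) + (1/2)·(-3) + (1/16)·5 + (5/16)·8 = 13/16
E[X²] = (1/8)·16 + (1/2)·9 + (1/16)·25 + (5/16)·64 = 449/16
Var(X) = 449/16 − (13/16)² = 7015/256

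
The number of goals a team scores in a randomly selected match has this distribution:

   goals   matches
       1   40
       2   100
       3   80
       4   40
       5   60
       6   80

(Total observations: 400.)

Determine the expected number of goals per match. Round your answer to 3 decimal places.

Total = 400, so P(goals=1) = 40/400, etc.
E[X] = (1/10)·1 + (1/4)·2 + (1/5)·3 + (1/10)·4 + (3/20)·5 + (1/5)·6
     = 71/20 ≈ 3.550

3.550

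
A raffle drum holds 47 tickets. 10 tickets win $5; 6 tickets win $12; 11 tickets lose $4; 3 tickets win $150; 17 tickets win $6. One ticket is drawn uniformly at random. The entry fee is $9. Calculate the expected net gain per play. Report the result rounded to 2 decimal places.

E[payout] = (10/47)·5 + (6/47)·12 + (11/47)·(-4) + (3/47)·150 + (17/47)·6 = 630/47
Expected profit = 630/47 − 9 = 207/47 ≈ $4.40

$4.40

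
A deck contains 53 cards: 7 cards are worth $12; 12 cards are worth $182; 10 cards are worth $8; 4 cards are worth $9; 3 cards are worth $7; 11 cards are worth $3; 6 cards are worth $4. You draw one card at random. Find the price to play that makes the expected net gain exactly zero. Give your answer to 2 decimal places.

$46.45

E[payout] = (7/53)·12 + (12/53)·182 + (10/53)·8 + (4/53)·9 + (3/53)·7 + (11/53)·3 + (6/53)·4 = 2462/53
Fair fee = E[payout] = 2462/53 ≈ $46.45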